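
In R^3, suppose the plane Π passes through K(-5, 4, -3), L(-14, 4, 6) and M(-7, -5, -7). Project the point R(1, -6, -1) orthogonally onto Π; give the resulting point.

KL = (-9, 0, 9), KM = (-2, -9, -4); a normal to Π is KL × KM = (81, -54, 81).
Using K: Π has equation 81x - 54y + 81z = -864.
Foot = R − λn with λ = (n·R − d)/|n|² = (324 − (-864))/16038 = 2/27.
Foot = (1, -6, -1) − (2/27)·(81, -54, 81) = (-5, -2, -7).

(-5, -2, -7)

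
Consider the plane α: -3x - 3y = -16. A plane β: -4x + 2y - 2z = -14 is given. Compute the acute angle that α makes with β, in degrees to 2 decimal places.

73.22

cos θ = |n₁·n₂| / (|n₁||n₂|) = |6| / (√18 · √24).
θ = arccos(0.28868) ≈ 73.22°.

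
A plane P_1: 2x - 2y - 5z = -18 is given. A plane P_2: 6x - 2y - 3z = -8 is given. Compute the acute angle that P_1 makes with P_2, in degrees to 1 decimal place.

39.6

cos θ = |n₁·n₂| / (|n₁||n₂|) = |31| / (√33 · √49).
θ = arccos(0.77092) ≈ 39.6°.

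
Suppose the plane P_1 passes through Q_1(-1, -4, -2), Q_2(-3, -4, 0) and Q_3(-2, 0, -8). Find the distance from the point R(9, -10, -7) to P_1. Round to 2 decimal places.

Q_1Q_2 = (-2, 0, 2), Q_1Q_3 = (-1, 4, -6); a normal to P_1 is Q_1Q_2 × Q_1Q_3 = (-8, -14, -8).
Using Q_1: P_1 has equation -8x - 14y - 8z = 80.
n·R − d = (-8)·(9) + (-14)·(-10) + (-8)·(-7) − 80 = 44; |n| = √324.
Distance = |44| / √324 = 44/√324 ≈ 2.44.

2.44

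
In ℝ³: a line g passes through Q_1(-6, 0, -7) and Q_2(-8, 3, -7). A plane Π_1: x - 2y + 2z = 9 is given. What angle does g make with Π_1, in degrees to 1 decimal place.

A direction vector for g is Q_2 − Q_1 = (-2, 3, 0).
sin θ = |n·v| / (|n||v|) = |-8| / (√9 · √13) = 0.73960.
θ ≈ 47.7°.

47.7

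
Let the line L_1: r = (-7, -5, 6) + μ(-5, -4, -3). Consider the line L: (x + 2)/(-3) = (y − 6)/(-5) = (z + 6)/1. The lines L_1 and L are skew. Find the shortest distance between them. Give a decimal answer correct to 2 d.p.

L has direction (-3, -5, 1) through (-2, 6, -6).
Common perpendicular direction n = (-5, -4, -3) × (-3, -5, 1) = (-19, 14, 13).
With w = (-2, 6, -6) − (-7, -5, 6) = (5, 11, -12), w · n = -97.
Distance = |w · n| / |n| = |-97| / √726 ≈ 3.60.

3.60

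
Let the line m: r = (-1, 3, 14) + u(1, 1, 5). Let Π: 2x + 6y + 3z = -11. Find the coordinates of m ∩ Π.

(-4, 0, -1)

Substitute r = (-1, 3, 14) + t(1, 1, 5) into the plane: 58 + 23t = -11, so t = -3.
Intersection: (-1, 3, 14) + (-3)·(1, 1, 5) = (-4, 0, -1).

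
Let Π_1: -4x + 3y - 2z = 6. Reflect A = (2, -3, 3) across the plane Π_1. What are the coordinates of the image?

(-6, 3, -1)

λ = (n·A − d)/|n|² = (-23 − 6)/29 = -1.
Reflection = A − 2λn = (2, -3, 3) − (-2)·(-4, 3, -2) = (-6, 3, -1).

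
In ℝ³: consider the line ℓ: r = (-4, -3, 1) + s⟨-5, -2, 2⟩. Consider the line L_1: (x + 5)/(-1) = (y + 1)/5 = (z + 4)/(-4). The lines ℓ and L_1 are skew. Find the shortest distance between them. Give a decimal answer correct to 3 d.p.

L_1 has direction (-1, 5, -4) through (-5, -1, -4).
Common perpendicular direction n = (-5, -2, 2) × (-1, 5, -4) = (-2, -22, -27).
With w = (-5, -1, -4) − (-4, -3, 1) = (-1, 2, -5), w · n = 93.
Distance = |w · n| / |n| = |93| / √1217 ≈ 2.666.

2.666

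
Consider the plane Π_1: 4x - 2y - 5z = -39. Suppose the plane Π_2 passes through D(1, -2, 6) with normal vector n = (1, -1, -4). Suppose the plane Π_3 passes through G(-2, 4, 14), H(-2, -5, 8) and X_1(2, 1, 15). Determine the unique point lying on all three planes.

(-6, -5, 5)

Π_2: n·r = n·D gives x - y - 4z = -21.
GH = (0, -9, -6), GX_1 = (4, -3, 1); a normal to Π_3 is GH × GX_1 = (-27, -24, 36).
Using G: Π_3 has equation -27x - 24y + 36z = 462.
Solving the 3×3 linear system 4x - 2y - 5z = -39, x - y - 4z = -21, -27x - 24y + 36z = 462 (e.g. by elimination or Cramer's rule, determinant = -417) gives (-6, -5, 5).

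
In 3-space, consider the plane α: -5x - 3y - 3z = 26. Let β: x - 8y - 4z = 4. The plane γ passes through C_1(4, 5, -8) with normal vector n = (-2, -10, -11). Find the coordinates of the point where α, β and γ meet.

(-4, 0, -2)

γ: n·r = n·C_1 gives -2x - 10y - 11z = 30.
Solving the 3×3 linear system -5x - 3y - 3z = 26, x - 8y - 4z = 4, -2x - 10y - 11z = 30 (e.g. by elimination or Cramer's rule, determinant = -219) gives (-4, 0, -2).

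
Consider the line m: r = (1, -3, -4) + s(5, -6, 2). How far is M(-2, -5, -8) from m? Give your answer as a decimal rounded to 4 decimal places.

Taking (1, -3, -4) on m with direction v = (5, -6, 2): w = M − (1, -3, -4) = (-3, -2, -4), and w × v = (-28, -14, 28).
Distance = |w × v| / |v| = √1764 / √65 ≈ 5.2095.

5.2095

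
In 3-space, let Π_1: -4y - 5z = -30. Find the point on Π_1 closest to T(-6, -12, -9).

(-6, 0, 6)

Foot = T − λn with λ = (n·T − d)/|n|² = (93 − (-30))/41 = 3.
Foot = (-6, -12, -9) − 3·(0, -4, -5) = (-6, 0, 6).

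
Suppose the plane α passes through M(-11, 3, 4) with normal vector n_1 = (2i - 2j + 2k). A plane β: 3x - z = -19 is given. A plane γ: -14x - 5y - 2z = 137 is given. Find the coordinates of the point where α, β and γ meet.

(-8, -3, -5)

α: n_1·r = n_1·M gives 2x - 2y + 2z = -20.
Solving the 3×3 linear system 2x - 2y + 2z = -20, 3x - z = -19, -14x - 5y - 2z = 137 (e.g. by elimination or Cramer's rule, determinant = -80) gives (-8, -3, -5).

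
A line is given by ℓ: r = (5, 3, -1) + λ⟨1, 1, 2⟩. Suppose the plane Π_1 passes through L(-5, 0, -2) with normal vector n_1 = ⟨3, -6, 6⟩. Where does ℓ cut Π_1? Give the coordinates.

(3, 1, -5)

Π_1: n_1·r = n_1·L gives 3x - 6y + 6z = -27.
Substitute r = (5, 3, -1) + t(1, 1, 2) into the plane: -9 + 9t = -27, so t = -2.
Intersection: (5, 3, -1) + (-2)·(1, 1, 2) = (3, 1, -5).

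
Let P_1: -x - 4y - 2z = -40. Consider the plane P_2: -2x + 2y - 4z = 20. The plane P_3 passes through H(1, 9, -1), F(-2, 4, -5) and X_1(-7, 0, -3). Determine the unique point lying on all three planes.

(2, 10, -1)

HF = (-3, -5, -4), HX_1 = (-8, -9, -2); a normal to P_3 is HF × HX_1 = (-26, 26, -13).
Using H: P_3 has equation -26x + 26y - 13z = 221.
Solving the 3×3 linear system -x - 4y - 2z = -40, -2x + 2y - 4z = 20, -26x + 26y - 13z = 221 (e.g. by elimination or Cramer's rule, determinant = -390) gives (2, 10, -1).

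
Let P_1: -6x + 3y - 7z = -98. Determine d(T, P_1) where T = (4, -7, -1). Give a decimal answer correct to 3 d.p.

6.189

n·T − d = (-6)·(4) + (3)·(-7) + (-7)·(-1) − (-98) = 60; |n| = √94.
Distance = |60| / √94 = 60/√94 ≈ 6.189.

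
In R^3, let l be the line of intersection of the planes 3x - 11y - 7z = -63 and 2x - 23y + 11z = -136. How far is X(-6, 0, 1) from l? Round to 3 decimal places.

Direction of l: (3, -11, -7) × (2, -23, 11) = (-282, -47, -47).
A point on l: solving the two plane equations with x = -5 gives (-5, 5, -1).
Taking (-5, 5, -1) on l with direction v = (-282, -47, -47): w = X − (-5, 5, -1) = (-1, -5, 2), and w × v = (329, -611, -1363).
Distance = |w × v| / |v| = √2339331 / √83942 ≈ 5.279.

5.279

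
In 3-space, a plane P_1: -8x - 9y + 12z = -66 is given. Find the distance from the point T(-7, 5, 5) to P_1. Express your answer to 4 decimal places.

8.0588

n·T − d = (-8)·(-7) + (-9)·(5) + (12)·(5) − (-66) = 137; |n| = √289.
Distance = |137| / √289 = 137/√289 ≈ 8.0588.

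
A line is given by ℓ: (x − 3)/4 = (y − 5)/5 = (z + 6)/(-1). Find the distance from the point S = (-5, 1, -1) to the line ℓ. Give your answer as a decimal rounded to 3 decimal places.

ℓ has direction (4, 5, -1) through (3, 5, -6).
Taking (3, 5, -6) on ℓ with direction v = (4, 5, -1): w = S − (3, 5, -6) = (-8, -4, 5), and w × v = (-21, 12, -24).
Distance = |w × v| / |v| = √1161 / √42 ≈ 5.258.

5.258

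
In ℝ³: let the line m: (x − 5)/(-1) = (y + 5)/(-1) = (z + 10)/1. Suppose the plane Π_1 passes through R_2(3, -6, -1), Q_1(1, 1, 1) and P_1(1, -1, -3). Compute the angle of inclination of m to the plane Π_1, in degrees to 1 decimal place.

54.2

m has direction (-1, -1, 1) through (5, -5, -10).
R_2Q_1 = (-2, 7, 2), R_2P_1 = (-2, 5, -2); a normal to Π_1 is R_2Q_1 × R_2P_1 = (-24, -8, 4).
Using R_2: Π_1 has equation -24x - 8y + 4z = -28.
sin θ = |n·v| / (|n||v|) = |36| / (√656 · √3) = 0.81150.
θ ≈ 54.2°.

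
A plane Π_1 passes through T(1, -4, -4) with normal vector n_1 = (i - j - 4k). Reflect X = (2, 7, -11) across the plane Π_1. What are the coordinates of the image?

Π_1: n_1·r = n_1·T gives x - y - 4z = 21.
λ = (n·X − d)/|n|² = (39 − 21)/18 = 1.
Reflection = X − 2λn = (2, 7, -11) − 2·(1, -1, -4) = (0, 9, -3).

(0, 9, -3)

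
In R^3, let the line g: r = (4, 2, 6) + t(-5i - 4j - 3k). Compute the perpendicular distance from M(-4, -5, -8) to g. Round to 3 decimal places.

Taking (4, 2, 6) on g with direction v = (-5, -4, -3): w = M − (4, 2, 6) = (-8, -7, -14), and w × v = (-35, 46, -3).
Distance = |w × v| / |v| = √3350 / √50 ≈ 8.185.

8.185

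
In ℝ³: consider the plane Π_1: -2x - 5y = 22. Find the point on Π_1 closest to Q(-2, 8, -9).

(-6, -2, -9)

Foot = Q − λn with λ = (n·Q − d)/|n|² = (-36 − 22)/29 = -2.
Foot = (-2, 8, -9) − (-2)·(-2, -5, 0) = (-6, -2, -9).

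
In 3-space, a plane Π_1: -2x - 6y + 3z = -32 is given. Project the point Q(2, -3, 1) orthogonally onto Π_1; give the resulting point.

(4, 3, -2)

Foot = Q − λn with λ = (n·Q − d)/|n|² = (17 − (-32))/49 = 1.
Foot = (2, -3, 1) − 1·(-2, -6, 3) = (4, 3, -2).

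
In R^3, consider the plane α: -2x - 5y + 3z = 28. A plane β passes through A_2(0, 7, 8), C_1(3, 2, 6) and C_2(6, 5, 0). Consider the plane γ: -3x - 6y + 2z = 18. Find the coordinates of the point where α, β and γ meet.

A_2C_1 = (3, -5, -2), A_2C_2 = (6, -2, -8); a normal to β is A_2C_1 × A_2C_2 = (36, 12, 24).
Using A_2: β has equation 36x + 12y + 24z = 276.
Solving the 3×3 linear system -2x - 5y + 3z = 28, 36x + 12y + 24z = 276, -3x - 6y + 2z = 18 (e.g. by elimination or Cramer's rule, determinant = -156) gives (2, -1, 9).

(2, -1, 9)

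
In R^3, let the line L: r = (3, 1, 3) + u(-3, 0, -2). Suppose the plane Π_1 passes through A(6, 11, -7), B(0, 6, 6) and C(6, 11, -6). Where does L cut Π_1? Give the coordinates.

(-6, 1, -3)

AB = (-6, -5, 13), AC = (0, 0, 1); a normal to Π_1 is AB × AC = (-5, 6, 0).
Using A: Π_1 has equation -5x + 6y = 36.
Substitute r = (3, 1, 3) + t(-3, 0, -2) into the plane: -9 + 15t = 36, so t = 3.
Intersection: (3, 1, 3) + 3·(-3, 0, -2) = (-6, 1, -3).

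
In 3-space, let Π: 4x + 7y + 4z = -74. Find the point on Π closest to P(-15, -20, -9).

Foot = P − λn with λ = (n·P − d)/|n|² = (-236 − (-74))/81 = -2.
Foot = (-15, -20, -9) − (-2)·(4, 7, 4) = (-7, -6, -1).

(-7, -6, -1)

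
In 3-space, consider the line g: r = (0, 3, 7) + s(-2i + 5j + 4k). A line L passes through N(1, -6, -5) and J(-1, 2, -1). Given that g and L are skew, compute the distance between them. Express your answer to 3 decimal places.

4.472

A direction vector for L is J − N = (-2, 8, 4).
Common perpendicular direction n = (-2, 5, 4) × (-2, 8, 4) = (-12, 0, -6).
With w = (1, -6, -5) − (0, 3, 7) = (1, -9, -12), w · n = 60.
Distance = |w · n| / |n| = |60| / √180 ≈ 4.472.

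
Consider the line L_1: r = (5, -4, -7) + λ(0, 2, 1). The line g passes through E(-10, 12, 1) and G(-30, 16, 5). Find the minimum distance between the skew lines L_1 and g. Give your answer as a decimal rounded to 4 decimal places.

1.3363

A direction vector for g is G − E = (-20, 4, 4).
Common perpendicular direction n = (0, 2, 1) × (-20, 4, 4) = (4, -20, 40).
With w = (-10, 12, 1) − (5, -4, -7) = (-15, 16, 8), w · n = -60.
Distance = |w · n| / |n| = |-60| / √2016 ≈ 1.3363.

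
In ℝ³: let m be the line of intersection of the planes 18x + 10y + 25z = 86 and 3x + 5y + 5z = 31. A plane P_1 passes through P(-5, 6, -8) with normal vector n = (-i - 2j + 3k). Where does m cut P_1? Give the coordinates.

(7, 6, -4)

Direction of m: (18, 10, 25) × (3, 5, 5) = (-75, -15, 60).
A point on m: solving the two plane equations with x = 17 gives (17, 8, -12).
P_1: n·r = n·P gives -x - 2y + 3z = -31.
Substitute r = (17, 8, -12) + t(-75, -15, 60) into the plane: -69 + 285t = -31, so t = 2/15.
Intersection: (17, 8, -12) + (2/15)·(-75, -15, 60) = (7, 6, -4).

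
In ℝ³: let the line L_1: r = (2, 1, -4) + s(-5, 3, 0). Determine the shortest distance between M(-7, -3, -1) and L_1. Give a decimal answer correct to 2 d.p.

Taking (2, 1, -4) on L_1 with direction v = (-5, 3, 0): w = M − (2, 1, -4) = (-9, -4, 3), and w × v = (-9, -15, -47).
Distance = |w × v| / |v| = √2515 / √34 ≈ 8.60.

8.60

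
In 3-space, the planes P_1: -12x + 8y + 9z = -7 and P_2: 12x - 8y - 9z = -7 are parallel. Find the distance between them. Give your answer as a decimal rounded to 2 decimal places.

0.82

Rescale P_2 by 1/(-1): -12x + 8y + 9z = 7. Then distance = |-7 − 7| / √289 ≈ 0.82.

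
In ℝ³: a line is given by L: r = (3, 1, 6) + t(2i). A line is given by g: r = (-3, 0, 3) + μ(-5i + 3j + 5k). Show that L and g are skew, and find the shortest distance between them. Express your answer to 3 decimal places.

Common perpendicular direction n = (2, 0, 0) × (-5, 3, 5) = (0, -10, 6).
With w = (-3, 0, 3) − (3, 1, 6) = (-6, -1, -3), w · n = -8.
Since n ≠ 0 the lines are not parallel, and w · n = -8 ≠ 0 so they do not intersect; hence they are skew.
Distance = |w · n| / |n| = |-8| / √136 ≈ 0.686.

0.686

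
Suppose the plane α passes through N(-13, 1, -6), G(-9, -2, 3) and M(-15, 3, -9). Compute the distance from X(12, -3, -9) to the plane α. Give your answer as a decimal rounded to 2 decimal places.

NG = (4, -3, 9), NM = (-2, 2, -3); a normal to α is NG × NM = (-9, -6, 2).
Using N: α has equation -9x - 6y + 2z = 99.
n·X − d = (-9)·(12) + (-6)·(-3) + (2)·(-9) − 99 = -207; |n| = √121.
Distance = |-207| / √121 = 207/√121 ≈ 18.82.

18.82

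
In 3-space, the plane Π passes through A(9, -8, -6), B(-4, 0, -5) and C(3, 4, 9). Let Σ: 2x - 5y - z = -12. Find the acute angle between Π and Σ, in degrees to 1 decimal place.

62.2

AB = (-13, 8, 1), AC = (-6, 12, 15); a normal to Π is AB × AC = (108, 189, -108).
Using A: Π has equation 108x + 189y - 108z = 108.
cos θ = |n₁·n₂| / (|n₁||n₂|) = |-621| / (√59049 · √30).
θ = arccos(0.46658) ≈ 62.2°.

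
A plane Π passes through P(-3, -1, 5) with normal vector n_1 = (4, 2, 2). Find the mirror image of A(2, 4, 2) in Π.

(-6, 0, -2)

Π: n_1·r = n_1·P gives 4x + 2y + 2z = -4.
λ = (n·A − d)/|n|² = (20 − (-4))/24 = 1.
Reflection = A − 2λn = (2, 4, 2) − 2·(4, 2, 2) = (-6, 0, -2).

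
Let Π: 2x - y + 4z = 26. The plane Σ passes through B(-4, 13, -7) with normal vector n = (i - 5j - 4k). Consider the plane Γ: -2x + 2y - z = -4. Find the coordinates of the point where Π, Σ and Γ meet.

(3, 4, 6)

Σ: n·r = n·B gives x - 5y - 4z = -41.
Solving the 3×3 linear system 2x - y + 4z = 26, x - 5y - 4z = -41, -2x + 2y - z = -4 (e.g. by elimination or Cramer's rule, determinant = -15) gives (3, 4, 6).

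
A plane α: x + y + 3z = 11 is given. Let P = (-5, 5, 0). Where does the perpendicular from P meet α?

(-4, 6, 3)

Foot = P − λn with λ = (n·P − d)/|n|² = (0 − 11)/11 = -1.
Foot = (-5, 5, 0) − (-1)·(1, 1, 3) = (-4, 6, 3).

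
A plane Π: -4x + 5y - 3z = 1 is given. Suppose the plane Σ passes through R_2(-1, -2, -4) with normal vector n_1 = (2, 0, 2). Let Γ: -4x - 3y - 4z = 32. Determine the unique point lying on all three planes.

(-6, -4, 1)

Σ: n_1·r = n_1·R_2 gives 2x + 2z = -10.
Solving the 3×3 linear system -4x + 5y - 3z = 1, 2x + 2z = -10, -4x - 3y - 4z = 32 (e.g. by elimination or Cramer's rule, determinant = -6) gives (-6, -4, 1).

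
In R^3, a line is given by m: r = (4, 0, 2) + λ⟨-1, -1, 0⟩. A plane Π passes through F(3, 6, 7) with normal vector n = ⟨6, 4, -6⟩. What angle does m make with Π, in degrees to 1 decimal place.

Π: n·r = n·F gives 6x + 4y - 6z = 0.
sin θ = |n·v| / (|n||v|) = |-10| / (√88 · √2) = 0.75378.
θ ≈ 48.9°.

48.9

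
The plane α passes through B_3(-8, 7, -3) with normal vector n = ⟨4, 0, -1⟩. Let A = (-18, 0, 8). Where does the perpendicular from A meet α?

α: n·r = n·B_3 gives 4x - z = -29.
Foot = A − λn with λ = (n·A − d)/|n|² = (-80 − (-29))/17 = -3.
Foot = (-18, 0, 8) − (-3)·(4, 0, -1) = (-6, 0, 5).

(-6, 0, 5)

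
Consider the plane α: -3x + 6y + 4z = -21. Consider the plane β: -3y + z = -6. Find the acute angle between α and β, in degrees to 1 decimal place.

55.5

cos θ = |n₁·n₂| / (|n₁||n₂|) = |-14| / (√61 · √10).
θ = arccos(0.56684) ≈ 55.5°.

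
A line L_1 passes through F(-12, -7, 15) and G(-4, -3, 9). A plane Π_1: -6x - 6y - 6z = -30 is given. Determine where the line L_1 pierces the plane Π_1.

(0, -1, 6)

A direction vector for L_1 is G − F = (8, 4, -6).
Substitute r = (-12, -7, 15) + t(8, 4, -6) into the plane: 24 + (-36)t = -30, so t = 3/2.
Intersection: (-12, -7, 15) + (3/2)·(8, 4, -6) = (0, -1, 6).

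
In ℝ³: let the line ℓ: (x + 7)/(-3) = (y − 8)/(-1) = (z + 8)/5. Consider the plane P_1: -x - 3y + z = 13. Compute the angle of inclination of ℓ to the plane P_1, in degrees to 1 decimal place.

34.1

ℓ has direction (-3, -1, 5) through (-7, 8, -8).
sin θ = |n·v| / (|n||v|) = |11| / (√11 · √35) = 0.56061.
θ ≈ 34.1°.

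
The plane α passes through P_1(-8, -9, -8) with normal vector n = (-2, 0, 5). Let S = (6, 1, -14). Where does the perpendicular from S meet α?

α: n·r = n·P_1 gives -2x + 5z = -24.
Foot = S − λn with λ = (n·S − d)/|n|² = (-82 − (-24))/29 = -2.
Foot = (6, 1, -14) − (-2)·(-2, 0, 5) = (2, 1, -4).

(2, 1, -4)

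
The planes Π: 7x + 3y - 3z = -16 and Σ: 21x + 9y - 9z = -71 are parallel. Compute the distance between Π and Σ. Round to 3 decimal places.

0.937

Rescale Σ by 1/3: 7x + 3y - 3z = -71/3. Then distance = |-16 − (-71/3)| / √67 ≈ 0.937.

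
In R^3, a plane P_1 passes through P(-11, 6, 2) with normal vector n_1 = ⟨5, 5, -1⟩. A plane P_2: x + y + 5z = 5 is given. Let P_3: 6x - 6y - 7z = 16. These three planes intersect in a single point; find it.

P_1: n_1·r = n_1·P gives 5x + 5y - z = -27.
Solving the 3×3 linear system 5x + 5y - z = -27, x + y + 5z = 5, 6x - 6y - 7z = 16 (e.g. by elimination or Cramer's rule, determinant = 312) gives (0, -5, 2).

(0, -5, 2)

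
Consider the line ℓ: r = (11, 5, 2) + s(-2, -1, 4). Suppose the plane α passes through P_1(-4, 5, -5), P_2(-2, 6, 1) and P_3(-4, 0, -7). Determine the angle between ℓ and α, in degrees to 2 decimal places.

P_1P_2 = (2, 1, 6), P_1P_3 = (0, -5, -2); a normal to α is P_1P_2 × P_1P_3 = (28, 4, -10).
Using P_1: α has equation 28x + 4y - 10z = -42.
sin θ = |n·v| / (|n||v|) = |-100| / (√900 · √21) = 0.72739.
θ ≈ 46.67°.

46.67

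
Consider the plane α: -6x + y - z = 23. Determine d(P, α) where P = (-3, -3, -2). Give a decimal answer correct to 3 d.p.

0.973

n·P − d = (-6)·(-3) + (1)·(-3) + (-1)·(-2) − 23 = -6; |n| = √38.
Distance = |-6| / √38 = 6/√38 ≈ 0.973.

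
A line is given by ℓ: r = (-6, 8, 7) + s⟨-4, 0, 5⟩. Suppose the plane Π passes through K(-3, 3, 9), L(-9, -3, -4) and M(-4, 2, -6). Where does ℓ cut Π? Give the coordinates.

KL = (-6, -6, -13), KM = (-1, -1, -15); a normal to Π is KL × KM = (77, -77, 0).
Using K: Π has equation 77x - 77y = -462.
Substitute r = (-6, 8, 7) + t(-4, 0, 5) into the plane: -1078 + (-308)t = -462, so t = -2.
Intersection: (-6, 8, 7) + (-2)·(-4, 0, 5) = (2, 8, -3).

(2, 8, -3)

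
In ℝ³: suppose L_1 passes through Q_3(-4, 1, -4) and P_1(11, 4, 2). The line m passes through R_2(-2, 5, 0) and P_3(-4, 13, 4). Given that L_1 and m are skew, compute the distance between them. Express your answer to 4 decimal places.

A direction vector for L_1 is P_1 − Q_3 = (15, 3, 6).
A direction vector for m is P_3 − R_2 = (-2, 8, 4).
Common perpendicular direction n = (15, 3, 6) × (-2, 8, 4) = (-36, -72, 126).
With w = (-2, 5, 0) − (-4, 1, -4) = (2, 4, 4), w · n = 144.
Distance = |w · n| / |n| = |144| / √22356 ≈ 0.9631.

0.9631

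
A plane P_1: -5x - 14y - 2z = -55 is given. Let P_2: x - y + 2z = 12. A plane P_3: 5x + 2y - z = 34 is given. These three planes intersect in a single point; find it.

Solving the 3×3 linear system -5x - 14y - 2z = -55, x - y + 2z = 12, 5x + 2y - z = 34 (e.g. by elimination or Cramer's rule, determinant = -153) gives (7, 1, 3).

(7, 1, 3)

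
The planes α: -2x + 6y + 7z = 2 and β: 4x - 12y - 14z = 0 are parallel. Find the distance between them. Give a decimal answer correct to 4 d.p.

0.2120

Rescale β by 1/(-2): -2x + 6y + 7z = 0. Then distance = |2 − 0| / √89 ≈ 0.2120.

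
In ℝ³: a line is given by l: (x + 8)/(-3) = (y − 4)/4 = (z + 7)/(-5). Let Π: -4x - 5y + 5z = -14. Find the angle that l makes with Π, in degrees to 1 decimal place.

l has direction (-3, 4, -5) through (-8, 4, -7).
sin θ = |n·v| / (|n||v|) = |-33| / (√66 · √50) = 0.57446.
θ ≈ 35.1°.

35.1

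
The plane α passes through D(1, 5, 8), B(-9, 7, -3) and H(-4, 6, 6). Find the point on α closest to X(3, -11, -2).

(6, 4, -2)

DB = (-10, 2, -11), DH = (-5, 1, -2); a normal to α is DB × DH = (7, 35, 0).
Using D: α has equation 7x + 35y = 182.
Foot = X − λn with λ = (n·X − d)/|n|² = (-364 − 182)/1274 = -3/7.
Foot = (3, -11, -2) − (-3/7)·(7, 35, 0) = (6, 4, -2).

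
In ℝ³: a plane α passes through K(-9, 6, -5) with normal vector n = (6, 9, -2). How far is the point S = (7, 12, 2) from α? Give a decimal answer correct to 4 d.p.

α: n·r = n·K gives 6x + 9y - 2z = 10.
n·S − d = (6)·(7) + (9)·(12) + (-2)·(2) − 10 = 136; |n| = √121.
Distance = |136| / √121 = 136/√121 ≈ 12.3636.

12.3636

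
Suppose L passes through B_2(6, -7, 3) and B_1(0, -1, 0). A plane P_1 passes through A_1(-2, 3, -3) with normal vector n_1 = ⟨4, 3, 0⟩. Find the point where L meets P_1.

A direction vector for L is B_1 − B_2 = (-6, 6, -3).
P_1: n_1·r = n_1·A_1 gives 4x + 3y = 1.
Substitute r = (6, -7, 3) + t(-6, 6, -3) into the plane: 3 + (-6)t = 1, so t = 1/3.
Intersection: (6, -7, 3) + (1/3)·(-6, 6, -3) = (4, -5, 2).

(4, -5, 2)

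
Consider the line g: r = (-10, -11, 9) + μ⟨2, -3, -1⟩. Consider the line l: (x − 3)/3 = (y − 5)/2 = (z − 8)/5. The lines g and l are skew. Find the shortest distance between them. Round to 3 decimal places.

l has direction (3, 2, 5) through (3, 5, 8).
Common perpendicular direction n = (2, -3, -1) × (3, 2, 5) = (-13, -13, 13).
With w = (3, 5, 8) − (-10, -11, 9) = (13, 16, -1), w · n = -390.
Distance = |w · n| / |n| = |-390| / √507 ≈ 17.321.

17.321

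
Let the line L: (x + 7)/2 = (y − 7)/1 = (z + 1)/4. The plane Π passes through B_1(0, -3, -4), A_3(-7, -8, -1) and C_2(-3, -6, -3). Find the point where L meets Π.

L has direction (2, 1, 4) through (-7, 7, -1).
B_1A_3 = (-7, -5, 3), B_1C_2 = (-3, -3, 1); a normal to Π is B_1A_3 × B_1C_2 = (4, -2, 6).
Using B_1: Π has equation 4x - 2y + 6z = -18.
Substitute r = (-7, 7, -1) + t(2, 1, 4) into the plane: -48 + 30t = -18, so t = 1.
Intersection: (-7, 7, -1) + 1·(2, 1, 4) = (-5, 8, 3).

(-5, 8, 3)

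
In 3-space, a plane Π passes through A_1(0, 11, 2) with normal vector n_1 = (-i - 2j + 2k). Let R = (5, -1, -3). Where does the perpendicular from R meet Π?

(6, 1, -5)

Π: n_1·r = n_1·A_1 gives -x - 2y + 2z = -18.
Foot = R − λn with λ = (n·R − d)/|n|² = (-9 − (-18))/9 = 1.
Foot = (5, -1, -3) − 1·(-1, -2, 2) = (6, 1, -5).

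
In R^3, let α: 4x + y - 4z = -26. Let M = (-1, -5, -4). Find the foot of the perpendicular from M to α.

Foot = M − λn with λ = (n·M − d)/|n|² = (7 − (-26))/33 = 1.
Foot = (-1, -5, -4) − 1·(4, 1, -4) = (-5, -6, 0).

(-5, -6, 0)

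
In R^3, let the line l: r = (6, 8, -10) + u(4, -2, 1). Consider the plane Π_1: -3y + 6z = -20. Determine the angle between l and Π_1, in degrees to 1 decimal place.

23.0

sin θ = |n·v| / (|n||v|) = |12| / (√45 · √21) = 0.39036.
θ ≈ 23.0°.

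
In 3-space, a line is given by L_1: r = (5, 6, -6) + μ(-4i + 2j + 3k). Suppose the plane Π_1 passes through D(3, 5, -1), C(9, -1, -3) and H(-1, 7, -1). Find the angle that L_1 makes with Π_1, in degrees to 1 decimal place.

DC = (6, -6, -2), DH = (-4, 2, 0); a normal to Π_1 is DC × DH = (4, 8, -12).
Using D: Π_1 has equation 4x + 8y - 12z = 64.
sin θ = |n·v| / (|n||v|) = |-36| / (√224 · √29) = 0.44666.
θ ≈ 26.5°.

26.5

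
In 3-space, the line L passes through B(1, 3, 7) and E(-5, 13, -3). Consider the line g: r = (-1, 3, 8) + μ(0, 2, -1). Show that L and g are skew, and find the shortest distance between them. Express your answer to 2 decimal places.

1.91

A direction vector for L is E − B = (-6, 10, -10).
Common perpendicular direction n = (-6, 10, -10) × (0, 2, -1) = (10, -6, -12).
With w = (-1, 3, 8) − (1, 3, 7) = (-2, 0, 1), w · n = -32.
Since n ≠ 0 the lines are not parallel, and w · n = -32 ≠ 0 so they do not intersect; hence they are skew.
Distance = |w · n| / |n| = |-32| / √280 ≈ 1.91.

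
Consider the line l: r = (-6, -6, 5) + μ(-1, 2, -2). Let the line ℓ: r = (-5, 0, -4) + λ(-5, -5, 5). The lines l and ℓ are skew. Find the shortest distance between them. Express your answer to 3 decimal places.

Common perpendicular direction n = (-1, 2, -2) × (-5, -5, 5) = (0, 15, 15).
With w = (-5, 0, -4) − (-6, -6, 5) = (1, 6, -9), w · n = -45.
Distance = |w · n| / |n| = |-45| / √450 ≈ 2.121.

2.121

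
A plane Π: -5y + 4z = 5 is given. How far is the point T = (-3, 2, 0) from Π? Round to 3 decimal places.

n·T − d = (0)·(-3) + (-5)·(2) + (4)·(0) − 5 = -15; |n| = √41.
Distance = |-15| / √41 = 15/√41 ≈ 2.343.

2.343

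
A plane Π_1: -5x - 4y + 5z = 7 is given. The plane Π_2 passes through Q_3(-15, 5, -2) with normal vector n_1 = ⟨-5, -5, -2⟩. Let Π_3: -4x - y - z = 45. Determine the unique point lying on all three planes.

(-10, 2, -7)

Π_2: n_1·r = n_1·Q_3 gives -5x - 5y - 2z = 54.
Solving the 3×3 linear system -5x - 4y + 5z = 7, -5x - 5y - 2z = 54, -4x - y - z = 45 (e.g. by elimination or Cramer's rule, determinant = -102) gives (-10, 2, -7).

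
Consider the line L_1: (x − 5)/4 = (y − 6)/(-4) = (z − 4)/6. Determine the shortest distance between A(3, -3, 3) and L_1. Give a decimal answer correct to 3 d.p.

8.882

L_1 has direction (4, -4, 6) through (5, 6, 4).
Taking (5, 6, 4) on L_1 with direction v = (4, -4, 6): w = A − (5, 6, 4) = (-2, -9, -1), and w × v = (-58, 8, 44).
Distance = |w × v| / |v| = √5364 / √68 ≈ 8.882.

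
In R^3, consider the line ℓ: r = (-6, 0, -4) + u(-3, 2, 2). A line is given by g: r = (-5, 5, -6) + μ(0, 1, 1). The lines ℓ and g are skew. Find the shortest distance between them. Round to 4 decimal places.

4.9497

Common perpendicular direction n = (-3, 2, 2) × (0, 1, 1) = (0, 3, -3).
With w = (-5, 5, -6) − (-6, 0, -4) = (1, 5, -2), w · n = 21.
Distance = |w · n| / |n| = |21| / √18 ≈ 4.9497.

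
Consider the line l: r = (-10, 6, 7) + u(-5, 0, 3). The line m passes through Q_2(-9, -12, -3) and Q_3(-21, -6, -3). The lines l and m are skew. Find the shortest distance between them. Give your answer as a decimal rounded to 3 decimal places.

A direction vector for m is Q_3 − Q_2 = (-12, 6, 0).
Common perpendicular direction n = (-5, 0, 3) × (-12, 6, 0) = (-18, -36, -30).
With w = (-9, -12, -3) − (-10, 6, 7) = (1, -18, -10), w · n = 930.
Distance = |w · n| / |n| = |930| / √2520 ≈ 18.526.

18.526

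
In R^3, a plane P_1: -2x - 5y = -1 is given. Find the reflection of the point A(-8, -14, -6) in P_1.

λ = (n·A − d)/|n|² = (86 − (-1))/29 = 3.
Reflection = A − 2λn = (-8, -14, -6) − 6·(-2, -5, 0) = (4, 16, -6).

(4, 16, -6)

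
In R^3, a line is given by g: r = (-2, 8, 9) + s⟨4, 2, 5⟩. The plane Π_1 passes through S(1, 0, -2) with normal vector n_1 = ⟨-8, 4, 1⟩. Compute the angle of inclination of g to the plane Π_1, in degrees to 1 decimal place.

Π_1: n_1·r = n_1·S gives -8x + 4y + z = -10.
sin θ = |n·v| / (|n||v|) = |-19| / (√81 · √45) = 0.31471.
θ ≈ 18.3°.

18.3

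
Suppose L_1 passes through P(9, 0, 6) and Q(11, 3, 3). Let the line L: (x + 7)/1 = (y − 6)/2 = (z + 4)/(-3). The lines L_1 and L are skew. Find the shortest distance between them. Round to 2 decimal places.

12.85

A direction vector for L_1 is Q − P = (2, 3, -3).
L has direction (1, 2, -3) through (-7, 6, -4).
Common perpendicular direction n = (2, 3, -3) × (1, 2, -3) = (-3, 3, 1).
With w = (-7, 6, -4) − (9, 0, 6) = (-16, 6, -10), w · n = 56.
Distance = |w · n| / |n| = |56| / √19 ≈ 12.85.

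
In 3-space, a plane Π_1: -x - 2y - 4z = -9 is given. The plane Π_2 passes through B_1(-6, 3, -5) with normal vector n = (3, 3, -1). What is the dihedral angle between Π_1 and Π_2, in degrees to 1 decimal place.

75.5

Π_2: n·r = n·B_1 gives 3x + 3y - z = -4.
cos θ = |n₁·n₂| / (|n₁||n₂|) = |-5| / (√21 · √19).
θ = arccos(0.25031) ≈ 75.5°.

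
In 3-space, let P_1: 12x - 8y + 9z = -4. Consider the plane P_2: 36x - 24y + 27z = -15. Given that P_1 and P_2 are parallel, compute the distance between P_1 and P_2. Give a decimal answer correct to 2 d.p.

Rescale P_2 by 1/3: 12x - 8y + 9z = -5. Then distance = |-4 − (-5)| / √289 ≈ 0.06.

0.06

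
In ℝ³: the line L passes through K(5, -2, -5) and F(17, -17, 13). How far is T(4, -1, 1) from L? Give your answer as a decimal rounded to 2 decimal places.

5.34

A direction vector for L is F − K = (12, -15, 18).
Taking (5, -2, -5) on L with direction v = (12, -15, 18): w = T − (5, -2, -5) = (-1, 1, 6), and w × v = (108, 90, 3).
Distance = |w × v| / |v| = √19773 / √693 ≈ 5.34.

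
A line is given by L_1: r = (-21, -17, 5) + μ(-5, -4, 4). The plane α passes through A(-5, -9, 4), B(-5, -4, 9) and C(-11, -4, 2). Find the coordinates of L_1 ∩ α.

(-11, -9, -3)

AB = (0, 5, 5), AC = (-6, 5, -2); a normal to α is AB × AC = (-35, -30, 30).
Using A: α has equation -35x - 30y + 30z = 565.
Substitute r = (-21, -17, 5) + t(-5, -4, 4) into the plane: 1395 + 415t = 565, so t = -2.
Intersection: (-21, -17, 5) + (-2)·(-5, -4, 4) = (-11, -9, -3).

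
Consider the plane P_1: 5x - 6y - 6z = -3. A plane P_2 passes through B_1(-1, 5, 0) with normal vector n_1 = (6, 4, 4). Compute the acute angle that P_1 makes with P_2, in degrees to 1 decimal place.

77.2

P_2: n_1·r = n_1·B_1 gives 6x + 4y + 4z = 14.
cos θ = |n₁·n₂| / (|n₁||n₂|) = |-18| / (√97 · √68).
θ = arccos(0.22163) ≈ 77.2°.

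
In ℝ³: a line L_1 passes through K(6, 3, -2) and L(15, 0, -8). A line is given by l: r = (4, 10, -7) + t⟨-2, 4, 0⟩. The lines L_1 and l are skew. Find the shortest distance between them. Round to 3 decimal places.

2.832

A direction vector for L_1 is L − K = (9, -3, -6).
Common perpendicular direction n = (9, -3, -6) × (-2, 4, 0) = (24, 12, 30).
With w = (4, 10, -7) − (6, 3, -2) = (-2, 7, -5), w · n = -114.
Distance = |w · n| / |n| = |-114| / √1620 ≈ 2.832.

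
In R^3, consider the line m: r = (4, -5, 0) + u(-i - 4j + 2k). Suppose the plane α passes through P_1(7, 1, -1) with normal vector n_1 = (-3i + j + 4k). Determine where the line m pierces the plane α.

(5, -1, -2)

α: n_1·r = n_1·P_1 gives -3x + y + 4z = -24.
Substitute r = (4, -5, 0) + t(-1, -4, 2) into the plane: -17 + 7t = -24, so t = -1.
Intersection: (4, -5, 0) + (-1)·(-1, -4, 2) = (5, -1, -2).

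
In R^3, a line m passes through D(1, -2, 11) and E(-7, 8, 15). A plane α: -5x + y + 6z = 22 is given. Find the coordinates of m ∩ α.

(5, -7, 9)

A direction vector for m is E − D = (-8, 10, 4).
Substitute r = (1, -2, 11) + t(-8, 10, 4) into the plane: 59 + 74t = 22, so t = -1/2.
Intersection: (1, -2, 11) + (-1/2)·(-8, 10, 4) = (5, -7, 9).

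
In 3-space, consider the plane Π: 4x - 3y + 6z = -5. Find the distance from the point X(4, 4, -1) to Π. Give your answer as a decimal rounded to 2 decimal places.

0.38

n·X − d = (4)·(4) + (-3)·(4) + (6)·(-1) − (-5) = 3; |n| = √61.
Distance = |3| / √61 = 3/√61 ≈ 0.38.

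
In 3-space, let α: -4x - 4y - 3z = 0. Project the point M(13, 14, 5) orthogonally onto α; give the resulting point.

Foot = M − λn with λ = (n·M − d)/|n|² = (-123 − 0)/41 = -3.
Foot = (13, 14, 5) − (-3)·(-4, -4, -3) = (1, 2, -4).

(1, 2, -4)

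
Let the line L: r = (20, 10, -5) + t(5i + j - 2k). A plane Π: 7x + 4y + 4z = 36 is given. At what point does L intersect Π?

Substitute r = (20, 10, -5) + t(5, 1, -2) into the plane: 160 + 31t = 36, so t = -4.
Intersection: (20, 10, -5) + (-4)·(5, 1, -2) = (0, 6, 3).

(0, 6, 3)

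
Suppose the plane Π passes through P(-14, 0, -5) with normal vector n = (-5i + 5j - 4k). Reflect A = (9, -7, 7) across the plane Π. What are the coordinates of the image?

(-21, 23, -17)

Π: n·r = n·P gives -5x + 5y - 4z = 90.
λ = (n·A − d)/|n|² = (-108 − 90)/66 = -3.
Reflection = A − 2λn = (9, -7, 7) − (-6)·(-5, 5, -4) = (-21, 23, -17).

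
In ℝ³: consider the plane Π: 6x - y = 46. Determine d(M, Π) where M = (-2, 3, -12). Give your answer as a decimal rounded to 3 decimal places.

n·M − d = (6)·(-2) + (-1)·(3) + (0)·(-12) − 46 = -61; |n| = √37.
Distance = |-61| / √37 = 61/√37 ≈ 10.028.

10.028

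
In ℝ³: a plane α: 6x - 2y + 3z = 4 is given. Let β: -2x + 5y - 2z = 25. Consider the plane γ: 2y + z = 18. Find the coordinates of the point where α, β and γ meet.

Solving the 3×3 linear system 6x - 2y + 3z = 4, -2x + 5y - 2z = 25, 2y + z = 18 (e.g. by elimination or Cramer's rule, determinant = 38) gives (1, 7, 4).

(1, 7, 4)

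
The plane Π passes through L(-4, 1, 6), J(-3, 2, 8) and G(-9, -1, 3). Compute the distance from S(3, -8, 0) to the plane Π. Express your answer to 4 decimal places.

6.7698

LJ = (1, 1, 2), LG = (-5, -2, -3); a normal to Π is LJ × LG = (1, -7, 3).
Using L: Π has equation x - 7y + 3z = 7.
n·S − d = (1)·(3) + (-7)·(-8) + (3)·(0) − 7 = 52; |n| = √59.
Distance = |52| / √59 = 52/√59 ≈ 6.7698.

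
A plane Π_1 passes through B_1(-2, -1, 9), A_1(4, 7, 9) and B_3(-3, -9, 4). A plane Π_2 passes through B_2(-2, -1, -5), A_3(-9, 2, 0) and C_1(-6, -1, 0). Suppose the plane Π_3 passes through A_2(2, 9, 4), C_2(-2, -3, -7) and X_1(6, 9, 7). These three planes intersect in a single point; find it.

(6, -9, -5)

B_1A_1 = (6, 8, 0), B_1B_3 = (-1, -8, -5); a normal to Π_1 is B_1A_1 × B_1B_3 = (-40, 30, -40).
Using B_1: Π_1 has equation -40x + 30y - 40z = -310.
B_2A_3 = (-7, 3, 5), B_2C_1 = (-4, 0, 5); a normal to Π_2 is B_2A_3 × B_2C_1 = (15, 15, 12).
Using B_2: Π_2 has equation 15x + 15y + 12z = -105.
A_2C_2 = (-4, -12, -11), A_2X_1 = (4, 0, 3); a normal to Π_3 is A_2C_2 × A_2X_1 = (-36, -32, 48).
Using A_2: Π_3 has equation -36x - 32y + 48z = -168.
Solving the 3×3 linear system -40x + 30y - 40z = -310, 15x + 15y + 12z = -105, -36x - 32y + 48z = -168 (e.g. by elimination or Cramer's rule, determinant = -81120) gives (6, -9, -5).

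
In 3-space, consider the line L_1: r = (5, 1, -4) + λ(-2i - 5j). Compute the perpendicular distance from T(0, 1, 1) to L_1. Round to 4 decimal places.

Taking (5, 1, -4) on L_1 with direction v = (-2, -5, 0): w = T − (5, 1, -4) = (-5, 0, 5), and w × v = (25, -10, 25).
Distance = |w × v| / |v| = √1350 / √29 ≈ 6.8229.

6.8229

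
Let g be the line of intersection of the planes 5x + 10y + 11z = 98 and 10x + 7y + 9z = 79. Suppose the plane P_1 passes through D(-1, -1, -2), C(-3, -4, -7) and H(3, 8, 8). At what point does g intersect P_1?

(1, 6, 3)

Direction of g: (5, 10, 11) × (10, 7, 9) = (13, 65, -65).
A point on g: solving the two plane equations with x = -3 gives (-3, -14, 23).
DC = (-2, -3, -5), DH = (4, 9, 10); a normal to P_1 is DC × DH = (15, 0, -6).
Using D: P_1 has equation 15x - 6z = -3.
Substitute r = (-3, -14, 23) + t(13, 65, -65) into the plane: -183 + 585t = -3, so t = 4/13.
Intersection: (-3, -14, 23) + (4/13)·(13, 65, -65) = (1, 6, 3).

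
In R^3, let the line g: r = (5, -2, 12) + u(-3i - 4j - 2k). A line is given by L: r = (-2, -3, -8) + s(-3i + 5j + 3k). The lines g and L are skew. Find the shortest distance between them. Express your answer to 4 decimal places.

Common perpendicular direction n = (-3, -4, -2) × (-3, 5, 3) = (-2, 15, -27).
With w = (-2, -3, -8) − (5, -2, 12) = (-7, -1, -20), w · n = 539.
Distance = |w · n| / |n| = |539| / √958 ≈ 17.4143.

17.4143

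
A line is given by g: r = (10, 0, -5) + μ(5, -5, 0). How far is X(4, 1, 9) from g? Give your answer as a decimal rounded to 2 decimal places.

14.44

Taking (10, 0, -5) on g with direction v = (5, -5, 0): w = X − (10, 0, -5) = (-6, 1, 14), and w × v = (70, 70, 25).
Distance = |w × v| / |v| = √10425 / √50 ≈ 14.44.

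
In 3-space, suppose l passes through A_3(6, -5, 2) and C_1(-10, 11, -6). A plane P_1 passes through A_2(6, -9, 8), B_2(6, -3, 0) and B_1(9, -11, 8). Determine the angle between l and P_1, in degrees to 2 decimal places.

A direction vector for l is C_1 − A_3 = (-16, 16, -8).
A_2B_2 = (0, 6, -8), A_2B_1 = (3, -2, 0); a normal to P_1 is A_2B_2 × A_2B_1 = (-16, -24, -18).
Using A_2: P_1 has equation -16x - 24y - 18z = -24.
sin θ = |n·v| / (|n||v|) = |16| / (√1156 · √576) = 0.01961.
θ ≈ 1.12°.

1.12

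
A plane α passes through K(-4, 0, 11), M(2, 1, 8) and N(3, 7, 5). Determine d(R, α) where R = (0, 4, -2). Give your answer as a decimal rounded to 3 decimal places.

8.185

KM = (6, 1, -3), KN = (7, 7, -6); a normal to α is KM × KN = (15, 15, 35).
Using K: α has equation 15x + 15y + 35z = 325.
n·R − d = (15)·(0) + (15)·(4) + (35)·(-2) − 325 = -335; |n| = √1675.
Distance = |-335| / √1675 = 335/√1675 ≈ 8.185.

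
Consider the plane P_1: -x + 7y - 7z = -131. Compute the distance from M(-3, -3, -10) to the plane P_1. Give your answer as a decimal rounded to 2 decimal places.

18.39

n·M − d = (-1)·(-3) + (7)·(-3) + (-7)·(-10) − (-131) = 183; |n| = √99.
Distance = |183| / √99 = 183/√99 ≈ 18.39.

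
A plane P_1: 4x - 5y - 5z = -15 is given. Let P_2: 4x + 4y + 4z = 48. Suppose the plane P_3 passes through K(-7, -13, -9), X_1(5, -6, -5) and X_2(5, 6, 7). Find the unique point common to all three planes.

(5, 3, 4)

KX_1 = (12, 7, 4), KX_2 = (12, 19, 16); a normal to P_3 is KX_1 × KX_2 = (36, -144, 144).
Using K: P_3 has equation 36x - 144y + 144z = 324.
Solving the 3×3 linear system 4x - 5y - 5z = -15, 4x + 4y + 4z = 48, 36x - 144y + 144z = 324 (e.g. by elimination or Cramer's rule, determinant = 10368) gives (5, 3, 4).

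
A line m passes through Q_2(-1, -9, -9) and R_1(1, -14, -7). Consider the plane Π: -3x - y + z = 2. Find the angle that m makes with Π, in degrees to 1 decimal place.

A direction vector for m is R_1 − Q_2 = (2, -5, 2).
sin θ = |n·v| / (|n||v|) = |1| / (√11 · √33) = 0.05249.
θ ≈ 3.0°.

3.0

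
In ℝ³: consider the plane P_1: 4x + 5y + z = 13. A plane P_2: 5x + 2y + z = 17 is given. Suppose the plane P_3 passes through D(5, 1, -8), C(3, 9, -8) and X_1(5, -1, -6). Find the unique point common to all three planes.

(4, 0, -3)

DC = (-2, 8, 0), DX_1 = (0, -2, 2); a normal to P_3 is DC × DX_1 = (16, 4, 4).
Using D: P_3 has equation 16x + 4y + 4z = 52.
Solving the 3×3 linear system 4x + 5y + z = 13, 5x + 2y + z = 17, 16x + 4y + 4z = 52 (e.g. by elimination or Cramer's rule, determinant = -16) gives (4, 0, -3).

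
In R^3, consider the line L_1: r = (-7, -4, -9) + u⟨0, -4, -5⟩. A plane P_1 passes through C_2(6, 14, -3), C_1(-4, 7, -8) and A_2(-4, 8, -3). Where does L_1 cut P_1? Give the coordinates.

(-7, 8, 6)

C_2C_1 = (-10, -7, -5), C_2A_2 = (-10, -6, 0); a normal to P_1 is C_2C_1 × C_2A_2 = (-30, 50, -10).
Using C_2: P_1 has equation -30x + 50y - 10z = 550.
Substitute r = (-7, -4, -9) + t(0, -4, -5) into the plane: 100 + (-150)t = 550, so t = -3.
Intersection: (-7, -4, -9) + (-3)·(0, -4, -5) = (-7, 8, 6).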